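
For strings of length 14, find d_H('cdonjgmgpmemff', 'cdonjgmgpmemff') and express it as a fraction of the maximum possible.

Differing positions: none. Hamming distance = 0. The maximum possible Hamming distance for length-14 strings is 14, so d_H/14 = 0/14 = 0.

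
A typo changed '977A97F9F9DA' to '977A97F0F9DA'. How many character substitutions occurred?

Differing positions: 8. Hamming distance = 1.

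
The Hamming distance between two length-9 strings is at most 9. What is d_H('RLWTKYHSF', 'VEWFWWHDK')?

Differing positions: 1, 2, 4, 5, 6, 8, 9. Hamming distance = 7. The maximum possible Hamming distance for length-9 strings is 9, so d_H/9 = 7/9 ≈ 0.7778.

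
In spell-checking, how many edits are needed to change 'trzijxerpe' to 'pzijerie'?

Let D[i][j] be the edit distance between the first i characters of 'trzijxerpe' and the first j characters of 'pzijerie', with D[i][0] = i, D[0][j] = j, and D[i][j] = D[i-1][j-1] if the characters match, else 1 + min(D[i-1][j], D[i][j-1], D[i-1][j-1]). Filling the table (rows: prefixes of 'trzijxerpe', columns: prefixes of 'pzijerie'):
     ε  p  z  i  j  e  r  i  e
  ε  0  1  2  3  4  5  6  7  8
  t  1  1  2  3  4  5  6  7  8
  r  2  2  2  3  4  5  5  6  7
  z  3  3  2  3  4  5  6  6  7
  i  4  4  3  2  3  4  5  6  7
  j  5  5  4  3  2  3  4  5  6
  x  6  6  5  4  3  3  4  5  6
  e  7  7  6  5  4  3  4  5  5
  r  8  8  7  6  5  4  3  4  5
  p  9  8  8  7  6  5  4  4  5
  e 10  9  9  8  7  6  5  5  4
The bottom-right entry gives D[10][8] = 4, so no sequence of fewer than 4 edits works. Backtracking through the table gives one optimal edit sequence (4 edits):
  trzijxerpe → rzijxerpe (del t @1)
  rzijxerpe → pzijxerpe (sub r→p @1)
  pzijxerpe → pzijerpe (del x @5)
  pzijerpe → pzijerie (sub p→i @7)
Edit distance = 4.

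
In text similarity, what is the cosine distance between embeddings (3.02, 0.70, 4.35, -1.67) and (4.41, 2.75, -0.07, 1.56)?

With u = (3.02, 0.70, 4.35, -1.67), v = (4.41, 2.75, -0.07, 1.56):
u·v = 3.02·4.41 + 0.7·2.75 + 4.35·(-0.07) + (-1.67)·1.56 = 13.3182 + 1.925 + (-0.3045) + (-2.6052) = 12.3335.
|u| = √(3.02² + 0.7² + 4.35² + (-1.67)²) = √(9.1204 + 0.49 + 18.9225 + 2.7889) = √31.3218, |v| = √(4.41² + 2.75² + (-0.07)² + 1.56²) = √(19.4481 + 7.5625 + 0.0049 + 2.4336) = √29.4491.
cos θ = (u·v)/(|u||v|) = 12.3335/(√31.3218·√29.4491) ≈ 0.4061
Cosine distance = 1 - cos θ ≈ 1 - 0.4061 = 0.5939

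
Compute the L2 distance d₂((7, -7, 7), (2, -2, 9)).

√(Σ(x_i - y_i)²) = √((7 - 2)² + (-7 - (-2))² + (7 - 9)²)
= √(5² + (-5)² + (-2)²) = √(25 + 25 + 4) = √54 ≈ 7.3485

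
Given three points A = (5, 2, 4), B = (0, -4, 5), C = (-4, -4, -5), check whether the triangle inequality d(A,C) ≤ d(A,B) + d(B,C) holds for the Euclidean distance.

d(A,B) = √(5² + 6² + 1²) = √62 ≈ 7.874, d(B,C) = √(4² + 0² + 10²) = √116 ≈ 10.7703, d(A,C) = √(9² + 6² + 9²) = √198 ≈ 14.0712.
d(A,C) ≈ 14.0712 ≤ 7.874 + 10.7703 = 18.6443. Triangle inequality is satisfied.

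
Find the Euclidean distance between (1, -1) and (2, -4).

√(Σ(x_i - y_i)²) = √((1 - 2)² + (-1 - (-4))²)
= √((-1)² + 3²) = √(1 + 9) = √10 ≈ 3.1623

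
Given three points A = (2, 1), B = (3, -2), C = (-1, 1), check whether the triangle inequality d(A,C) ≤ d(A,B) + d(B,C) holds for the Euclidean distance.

d(A,B) = √(1² + 3²) = √10 ≈ 3.1623, d(B,C) = √(4² + 3²) = √25 = 5, d(A,C) = √(3² + 0²) = √9 = 3.
d(A,C) = 3 ≤ 3.1623 + 5 = 8.1623. Triangle inequality is satisfied.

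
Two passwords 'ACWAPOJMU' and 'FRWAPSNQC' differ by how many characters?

Differing positions: 1, 2, 6, 7, 8, 9. Hamming distance = 6.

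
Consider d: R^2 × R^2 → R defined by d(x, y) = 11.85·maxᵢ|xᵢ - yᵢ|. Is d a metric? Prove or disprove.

Yes. The L∞ (Chebyshev) norm induces a metric on R^2, and multiplying a metric by a positive constant 11.85 > 0 preserves all four axioms: non-negativity (11.85·||x-y|| ≥ 0), identity (11.85·||x-y|| = 0 ⟺ ||x-y|| = 0 ⟺ x = y), symmetry (||x-y|| = ||y-x||), and the triangle inequality (11.85·||x-z|| ≤ 11.85·||x-y|| + 11.85·||y-z||). So d is a metric.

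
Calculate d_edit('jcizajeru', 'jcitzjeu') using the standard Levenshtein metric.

Let D[i][j] be the edit distance between the first i characters of 'jcizajeru' and the first j characters of 'jcitzjeu', with D[i][0] = i, D[0][j] = j, and D[i][j] = D[i-1][j-1] if the characters match, else 1 + min(D[i-1][j], D[i][j-1], D[i-1][j-1]). Filling the table (rows: prefixes of 'jcizajeru', columns: prefixes of 'jcitzjeu'):
     ε  j  c  i  t  z  j  e  u
  ε  0  1  2  3  4  5  6  7  8
  j  1  0  1  2  3  4  5  6  7
  c  2  1  0  1  2  3  4  5  6
  i  3  2  1  0  1  2  3  4  5
  z  4  3  2  1  1  1  2  3  4
  a  5  4  3  2  2  2  2  3  4
  j  6  5  4  3  3  3  2  3  4
  e  7  6  5  4  4  4  3  2  3
  r  8  7  6  5  5  5  4  3  3
  u  9  8  7  6  6  6  5  4  3
The bottom-right entry gives D[9][8] = 3, so no sequence of fewer than 3 edits works. Backtracking through the table gives one optimal edit sequence (3 edits):
  jcizajeru → jcitajeru (sub z→t @4)
  jcitajeru → jcitzjeru (sub a→z @5)
  jcitzjeru → jcitzjeu (del r @8)
Edit distance = 3.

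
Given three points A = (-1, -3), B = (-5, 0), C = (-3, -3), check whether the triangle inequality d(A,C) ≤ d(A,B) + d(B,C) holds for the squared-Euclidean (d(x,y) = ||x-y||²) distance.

d(A,B) = 4² + 3² = 25, d(B,C) = 2² + 3² = 13, d(A,C) = 2² + 0² = 4.
d(A,C) = 4 ≤ 25 + 13 = 38. Triangle inequality is satisfied.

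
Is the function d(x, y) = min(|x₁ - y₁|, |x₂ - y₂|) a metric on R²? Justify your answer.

No. d fails identity of indiscernibles: take x = (-3, 0) and y = (-3, 2). Then d(x,y) = min(|-3 - (-3)|, |0 - 2|) = min(0, 2) = 0, yet x ≠ y.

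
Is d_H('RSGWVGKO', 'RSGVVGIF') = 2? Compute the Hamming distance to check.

Differing positions: 4, 7, 8. Hamming distance = 3, so the claim that d_H = 2 is false.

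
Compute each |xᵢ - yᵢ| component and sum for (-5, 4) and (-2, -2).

Σ|x_i - y_i| = |-5 - (-2)| + |4 - (-2)| = 3 + 6 = 9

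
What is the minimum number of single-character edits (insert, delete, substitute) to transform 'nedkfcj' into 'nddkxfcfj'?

Let D[i][j] be the edit distance between the first i characters of 'nedkfcj' and the first j characters of 'nddkxfcfj', with D[i][0] = i, D[0][j] = j, and D[i][j] = D[i-1][j-1] if the characters match, else 1 + min(D[i-1][j], D[i][j-1], D[i-1][j-1]). Filling the table (rows: prefixes of 'nedkfcj', columns: prefixes of 'nddkxfcfj'):
     ε  n  d  d  k  x  f  c  f  j
  ε  0  1  2  3  4  5  6  7  8  9
  n  1  0  1  2  3  4  5  6  7  8
  e  2  1  1  2  3  4  5  6  7  8
  d  3  2  1  1  2  3  4  5  6  7
  k  4  3  2  2  1  2  3  4  5  6
  f  5  4  3  3  2  2  2  3  4  5
  c  6  5  4  4  3  3  3  2  3  4
  j  7  6  5  5  4  4  4  3  3  3
The bottom-right entry gives D[7][9] = 3, so no sequence of fewer than 3 edits works. Backtracking through the table gives one optimal edit sequence (3 edits):
  nedkfcj → nddkfcj (sub e→d @2)
  nddkfcj → nddkxfcj (ins x @5)
  nddkxfcj → nddkxfcfj (ins f @8)
Edit distance = 3.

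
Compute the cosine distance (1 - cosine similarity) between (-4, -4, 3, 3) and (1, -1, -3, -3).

With u = (-4, -4, 3, 3), v = (1, -1, -3, -3):
u·v = (-4)·1 + (-4)·(-1) + 3·(-3) + 3·(-3) = (-4) + 4 + (-9) + (-9) = -18.
|u| = √((-4)² + (-4)² + 3² + 3²) = √50, |v| = √(1² + (-1)² + (-3)² + (-3)²) = √20, so |u||v| = √(50·20) = √1000.
cos θ = (u·v)/(|u||v|) = -18/√1000 ≈ -0.5692
Cosine distance = 1 - cos θ ≈ 1 - (-0.5692) = 1.5692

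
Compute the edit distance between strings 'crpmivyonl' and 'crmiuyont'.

Let D[i][j] be the edit distance between the first i characters of 'crpmivyonl' and the first j characters of 'crmiuyont', with D[i][0] = i, D[0][j] = j, and D[i][j] = D[i-1][j-1] if the characters match, else 1 + min(D[i-1][j], D[i][j-1], D[i-1][j-1]). Filling the table (rows: prefixes of 'crpmivyonl', columns: prefixes of 'crmiuyont'):
     ε  c  r  m  i  u  y  o  n  t
  ε  0  1  2  3  4  5  6  7  8  9
  c  1  0  1  2  3  4  5  6  7  8
  r  2  1  0  1  2  3  4  5  6  7
  p  3  2  1  1  2  3  4  5  6  7
  m  4  3  2  1  2  3  4  5  6  7
  i  5  4  3  2  1  2  3  4  5  6
  v  6  5  4  3  2  2  3  4  5  6
  y  7  6  5  4  3  3  2  3  4  5
  o  8  7  6  5  4  4  3  2  3  4
  n  9  8  7  6  5  5  4  3  2  3
  l 10  9  8  7  6  6  5  4  3  3
The bottom-right entry gives D[10][9] = 3, so no sequence of fewer than 3 edits works. Backtracking through the table gives one optimal edit sequence (3 edits):
  crpmivyonl → crmivyonl (del p @3)
  crmivyonl → crmiuyonl (sub v→u @5)
  crmiuyonl → crmiuyont (sub l→t @9)
Edit distance = 3.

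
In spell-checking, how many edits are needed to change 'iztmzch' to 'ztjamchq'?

Let D[i][j] be the edit distance between the first i characters of 'iztmzch' and the first j characters of 'ztjamchq', with D[i][0] = i, D[0][j] = j, and D[i][j] = D[i-1][j-1] if the characters match, else 1 + min(D[i-1][j], D[i][j-1], D[i-1][j-1]). Filling the table (rows: prefixes of 'iztmzch', columns: prefixes of 'ztjamchq'):
     ε  z  t  j  a  m  c  h  q
  ε  0  1  2  3  4  5  6  7  8
  i  1  1  2  3  4  5  6  7  8
  z  2  1  2  3  4  5  6  7  8
  t  3  2  1  2  3  4  5  6  7
  m  4  3  2  2  3  3  4  5  6
  z  5  4  3  3  3  4  4  5  6
  c  6  5  4  4  4  4  4  5  6
  h  7  6  5  5  5  5  5  4  5
The bottom-right entry gives D[7][8] = 5, so no sequence of fewer than 5 edits works. Backtracking through the table gives one optimal edit sequence (5 edits):
  iztmzch → ztmzch (del i @1)
  ztmzch → ztjmzch (ins j @3)
  ztjmzch → ztjazch (sub m→a @4)
  ztjazch → ztjamch (sub z→m @5)
  ztjamch → ztjamchq (ins q @8)
Edit distance = 5.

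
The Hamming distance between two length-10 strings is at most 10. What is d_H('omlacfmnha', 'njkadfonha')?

Differing positions: 1, 2, 3, 5, 7. Hamming distance = 5. The maximum possible Hamming distance for length-10 strings is 10, so d_H/10 = 5/10 = 0.5.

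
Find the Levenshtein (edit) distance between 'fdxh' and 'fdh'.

Let D[i][j] be the edit distance between the first i characters of 'fdxh' and the first j characters of 'fdh', with D[i][0] = i, D[0][j] = j, and D[i][j] = D[i-1][j-1] if the characters match, else 1 + min(D[i-1][j], D[i][j-1], D[i-1][j-1]). Filling the table (rows: prefixes of 'fdxh', columns: prefixes of 'fdh'):
     ε  f  d  h
  ε  0  1  2  3
  f  1  0  1  2
  d  2  1  0  1
  x  3  2  1  1
  h  4  3  2  1
The bottom-right entry gives D[4][3] = 1, so no sequence of fewer than 1 edit works. Backtracking through the table gives one optimal edit sequence (1 edit):
  fdxh → fdh (del x @3)
Edit distance = 1.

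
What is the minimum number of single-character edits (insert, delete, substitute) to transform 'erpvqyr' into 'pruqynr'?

Let D[i][j] be the edit distance between the first i characters of 'erpvqyr' and the first j characters of 'pruqynr', with D[i][0] = i, D[0][j] = j, and D[i][j] = D[i-1][j-1] if the characters match, else 1 + min(D[i-1][j], D[i][j-1], D[i-1][j-1]). Filling the table (rows: prefixes of 'erpvqyr', columns: prefixes of 'pruqynr'):
     ε  p  r  u  q  y  n  r
  ε  0  1  2  3  4  5  6  7
  e  1  1  2  3  4  5  6  7
  r  2  2  1  2  3  4  5  6
  p  3  2  2  2  3  4  5  6
  v  4  3  3  3  3  4  5  6
  q  5  4  4  4  3  4  5  6
  y  6  5  5  5  4  3  4  5
  r  7  6  5  6  5  4  4  4
The bottom-right entry gives D[7][7] = 4, so no sequence of fewer than 4 edits works. Backtracking through the table gives one optimal edit sequence (4 edits):
  erpvqyr → prpvqyr (sub e→p @1)
  prpvqyr → prvqyr (del p @3)
  prvqyr → pruqyr (sub v→u @3)
  pruqyr → pruqynr (ins n @6)
Edit distance = 4.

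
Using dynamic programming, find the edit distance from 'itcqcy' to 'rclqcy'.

Let D[i][j] be the edit distance between the first i characters of 'itcqcy' and the first j characters of 'rclqcy', with D[i][0] = i, D[0][j] = j, and D[i][j] = D[i-1][j-1] if the characters match, else 1 + min(D[i-1][j], D[i][j-1], D[i-1][j-1]). Filling the table (rows: prefixes of 'itcqcy', columns: prefixes of 'rclqcy'):
     ε  r  c  l  q  c  y
  ε  0  1  2  3  4  5  6
  i  1  1  2  3  4  5  6
  t  2  2  2  3  4  5  6
  c  3  3  2  3  4  4  5
  q  4  4  3  3  3  4  5
  c  5  5  4  4  4  3  4
  y  6  6  5  5  5  4  3
The bottom-right entry gives D[6][6] = 3, so no sequence of fewer than 3 edits works. Backtracking through the table gives one optimal edit sequence (3 edits):
  itcqcy → rtcqcy (sub i→r @1)
  rtcqcy → rccqcy (sub t→c @2)
  rccqcy → rclqcy (sub c→l @3)
Edit distance = 3.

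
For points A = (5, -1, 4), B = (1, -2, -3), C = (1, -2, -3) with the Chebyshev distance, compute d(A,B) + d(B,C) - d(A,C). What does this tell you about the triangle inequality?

d(A,B) = max(4, 1, 7) = 7, d(B,C) = max(0, 0, 0) = 0, d(A,C) = max(4, 1, 7) = 7.
d(A,B) + d(B,C) - d(A,C) = 7 + 0 - 7 = 7 - 7 = 0. This is ≥ 0, so the triangle inequality holds for these points.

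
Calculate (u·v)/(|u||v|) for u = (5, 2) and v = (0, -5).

With u = (5, 2), v = (0, -5):
u·v = 5·0 + 2·(-5) = 0 + (-10) = -10.
|u| = √(5² + 2²) = √29, |v| = √(0² + (-5)²) = √25, so |u||v| = √(29·25) = √725.
cos θ = (u·v)/(|u||v|) = -10/√725 ≈ -0.3714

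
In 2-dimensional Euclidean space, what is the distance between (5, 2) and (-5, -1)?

√(Σ(x_i - y_i)²) = √((5 - (-5))² + (2 - (-1))²)
= √(10² + 3²) = √(100 + 9) = √109 ≈ 10.4403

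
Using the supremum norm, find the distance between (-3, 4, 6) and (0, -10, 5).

max(|x_i - y_i|) = max(|-3 - 0|, |4 - (-10)|, |6 - 5|) = max(3, 14, 1) = 14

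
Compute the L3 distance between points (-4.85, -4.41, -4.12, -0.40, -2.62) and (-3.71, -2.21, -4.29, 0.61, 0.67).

(Σ|x_i - y_i|^3)^(1/3) = (|-4.85 - (-3.71)|^3 + |-4.41 - (-2.21)|^3 + |-4.12 - (-4.29)|^3 + |-0.4 - 0.61|^3 + |-2.62 - 0.67|^3)^(1/3)
= (1.14^3 + 2.2^3 + 0.17^3 + 1.01^3 + 3.29^3)^(1/3) ≈ (1.4815 + 10.648 + 0.0049 + 1.0303 + 35.6113)^(1/3) = (48.776)^(1/3) ≈ 3.6537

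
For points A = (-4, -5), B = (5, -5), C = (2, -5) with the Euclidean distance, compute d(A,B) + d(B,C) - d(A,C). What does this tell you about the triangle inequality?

d(A,B) = √(9² + 0²) = √81 = 9, d(B,C) = √(3² + 0²) = √9 = 3, d(A,C) = √(6² + 0²) = √36 = 6.
d(A,B) + d(B,C) - d(A,C) = 9 + 3 - 6 = 12 - 6 = 6. This is ≥ 0, so the triangle inequality holds for these points.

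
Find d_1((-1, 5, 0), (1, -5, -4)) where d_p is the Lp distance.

Σ|x_i - y_i| = |-1 - 1| + |5 - (-5)| + |0 - (-4)| = 2 + 10 + 4 = 16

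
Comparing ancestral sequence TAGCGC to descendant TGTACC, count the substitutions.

Differing positions: 2, 3, 4, 5. Hamming distance = 4.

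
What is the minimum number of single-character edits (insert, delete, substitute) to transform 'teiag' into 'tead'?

Let D[i][j] be the edit distance between the first i characters of 'teiag' and the first j characters of 'tead', with D[i][0] = i, D[0][j] = j, and D[i][j] = D[i-1][j-1] if the characters match, else 1 + min(D[i-1][j], D[i][j-1], D[i-1][j-1]). Filling the table (rows: prefixes of 'teiag', columns: prefixes of 'tead'):
     ε  t  e  a  d
  ε  0  1  2  3  4
  t  1  0  1  2  3
  e  2  1  0  1  2
  i  3  2  1  1  2
  a  4  3  2  1  2
  g  5  4  3  2  2
The bottom-right entry gives D[5][4] = 2, so no sequence of fewer than 2 edits works. Backtracking through the table gives one optimal edit sequence (2 edits):
  teiag → teag (del i @3)
  teag → tead (sub g→d @4)
Edit distance = 2.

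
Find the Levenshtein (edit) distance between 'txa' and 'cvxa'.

Let D[i][j] be the edit distance between the first i characters of 'txa' and the first j characters of 'cvxa', with D[i][0] = i, D[0][j] = j, and D[i][j] = D[i-1][j-1] if the characters match, else 1 + min(D[i-1][j], D[i][j-1], D[i-1][j-1]). Filling the table (rows: prefixes of 'txa', columns: prefixes of 'cvxa'):
     ε  c  v  x  a
  ε  0  1  2  3  4
  t  1  1  2  3  4
  x  2  2  2  2  3
  a  3  3  3  3  2
The bottom-right entry gives D[3][4] = 2, so no sequence of fewer than 2 edits works. Backtracking through the table gives one optimal edit sequence (2 edits):
  txa → ctxa (ins c @1)
  ctxa → cvxa (sub t→v @2)
Edit distance = 2.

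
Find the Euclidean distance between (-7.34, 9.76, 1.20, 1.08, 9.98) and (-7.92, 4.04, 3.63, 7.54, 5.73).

√(Σ(x_i - y_i)²) = √((-7.34 - (-7.92))² + (9.76 - 4.04)² + (1.2 - 3.63)² + (1.08 - 7.54)² + (9.98 - 5.73)²)
= √(0.58² + 5.72² + (-2.43)² + (-6.46)² + 4.25²) = √(0.3364 + 32.7184 + 5.9049 + 41.7316 + 18.0625) = √98.7538 ≈ 9.9375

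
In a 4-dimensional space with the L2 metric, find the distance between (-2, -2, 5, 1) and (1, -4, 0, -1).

(Σ|x_i - y_i|^2)^(1/2) = (|-2 - 1|^2 + |-2 - (-4)|^2 + |5 - 0|^2 + |1 - (-1)|^2)^(1/2)
= (3^2 + 2^2 + 5^2 + 2^2)^(1/2) = (9 + 4 + 25 + 4)^(1/2) = (42)^(1/2) ≈ 6.4807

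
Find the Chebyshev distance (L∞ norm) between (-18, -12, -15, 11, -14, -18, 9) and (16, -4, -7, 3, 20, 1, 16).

max(|x_i - y_i|) = max(|-18 - 16|, |-12 - (-4)|, |-15 - (-7)|, |11 - 3|, |-14 - 20|, |-18 - 1|, |9 - 16|) = max(34, 8, 8, 8, 34, 19, 7) = 34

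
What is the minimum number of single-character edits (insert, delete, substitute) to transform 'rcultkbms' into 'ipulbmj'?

Let D[i][j] be the edit distance between the first i characters of 'rcultkbms' and the first j characters of 'ipulbmj', with D[i][0] = i, D[0][j] = j, and D[i][j] = D[i-1][j-1] if the characters match, else 1 + min(D[i-1][j], D[i][j-1], D[i-1][j-1]). Filling the table (rows: prefixes of 'rcultkbms', columns: prefixes of 'ipulbmj'):
     ε  i  p  u  l  b  m  j
  ε  0  1  2  3  4  5  6  7
  r  1  1  2  3  4  5  6  7
  c  2  2  2  3  4  5  6  7
  u  3  3  3  2  3  4  5  6
  l  4  4  4  3  2  3  4  5
  t  5  5  5  4  3  3  4  5
  k  6  6  6  5  4  4  4  5
  b  7  7  7  6  5  4  5  5
  m  8  8  8  7  6  5  4  5
  s  9  9  9  8  7  6  5  5
The bottom-right entry gives D[9][7] = 5, so no sequence of fewer than 5 edits works. Backtracking through the table gives one optimal edit sequence (5 edits):
  rcultkbms → icultkbms (sub r→i @1)
  icultkbms → ipultkbms (sub c→p @2)
  ipultkbms → ipulkbms (del t @5)
  ipulkbms → ipulbms (del k @5)
  ipulbms → ipulbmj (sub s→j @7)
Edit distance = 5.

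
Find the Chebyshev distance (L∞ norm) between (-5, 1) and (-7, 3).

max(|x_i - y_i|) = max(|-5 - (-7)|, |1 - 3|) = max(2, 2) = 2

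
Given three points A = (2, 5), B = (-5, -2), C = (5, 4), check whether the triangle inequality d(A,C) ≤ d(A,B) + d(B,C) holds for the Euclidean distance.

d(A,B) = √(7² + 7²) = √98 ≈ 9.8995, d(B,C) = √(10² + 6²) = √136 ≈ 11.6619, d(A,C) = √(3² + 1²) = √10 ≈ 3.1623.
d(A,C) ≈ 3.1623 ≤ 9.8995 + 11.6619 = 21.5614. Triangle inequality is satisfied.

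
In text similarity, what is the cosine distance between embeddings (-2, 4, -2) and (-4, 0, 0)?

With u = (-2, 4, -2), v = (-4, 0, 0):
u·v = (-2)·(-4) + 4·0 + (-2)·0 = 8 + 0 + 0 = 8.
|u| = √((-2)² + 4² + (-2)²) = √24, |v| = √((-4)² + 0² + 0²) = √16, so |u||v| = √(24·16) = √384.
cos θ = (u·v)/(|u||v|) = 8/√384 ≈ 0.4082
Cosine distance = 1 - cos θ ≈ 1 - 0.4082 = 0.5918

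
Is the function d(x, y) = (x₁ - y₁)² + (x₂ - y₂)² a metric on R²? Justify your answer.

No. The squared Euclidean distance fails the triangle inequality. Counterexample: x = (0, 0), y = (3, 5), z = (6, 10). d(x,z) = 6² + 10² = 136, but d(x,y) + d(y,z) = (3² + 5²) + (3² + 5²) = 34 + 34 = 68. Since 136 > 68, the triangle inequality is violated. (Note: √d, the ordinary Euclidean distance, IS a metric.)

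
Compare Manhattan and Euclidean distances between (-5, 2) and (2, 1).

L1 = |-5 - 2| + |2 - 1| = 7 + 1 = 8
L2 = √(7² + 1²) = √50 ≈ 7.0711
L1 ≥ L2 always (equality iff movement is along one axis); L1 > L2 here.
Ratio L1/L2 = 8/√50 ≈ 1.1314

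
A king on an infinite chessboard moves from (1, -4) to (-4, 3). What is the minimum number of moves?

max(|x_i - y_i|) = max(|1 - (-4)|, |-4 - 3|) = max(5, 7) = 7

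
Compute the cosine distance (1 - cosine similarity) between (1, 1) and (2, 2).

With u = (1, 1), v = (2, 2):
u·v = 1·2 + 1·2 = 2 + 2 = 4.
|u| = √(1² + 1²) = √2, |v| = √(2² + 2²) = √8, so |u||v| = √(2·8) = √16 = 4.
cos θ = (u·v)/(|u||v|) = 4/4 = 1
Cosine distance = 1 - cos θ = 1 - 1 = 0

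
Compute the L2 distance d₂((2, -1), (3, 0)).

√(Σ(x_i - y_i)²) = √((2 - 3)² + (-1 - 0)²)
= √((-1)² + (-1)²) = √(1 + 1) = √2 ≈ 1.4142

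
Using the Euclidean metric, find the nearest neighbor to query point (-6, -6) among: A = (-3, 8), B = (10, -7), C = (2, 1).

Distances: d(A) ≈ 14.3178, d(B) ≈ 16.0312, d(C) ≈ 10.6301. Nearest: C = (2, 1) with distance 10.6301.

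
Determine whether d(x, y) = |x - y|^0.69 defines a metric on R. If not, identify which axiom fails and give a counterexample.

Yes. With 0 < p = 0.69 ≤ 1, d(x,y) = |x-y|^0.69 is a metric on R. Non-negativity and symmetry are immediate; |x-y|^0.69 = 0 ⟺ |x-y| = 0 ⟺ x = y. For the triangle inequality, the function t ↦ t^0.69 is subadditive on [0,∞) when p ≤ 1, so |x-z|^0.69 ≤ (|x-y| + |y-z|)^0.69 ≤ |x-y|^0.69 + |y-z|^0.69.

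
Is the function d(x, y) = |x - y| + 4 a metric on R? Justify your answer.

No. d fails identity of indiscernibles (specifically d(x,x) = 0): d(-6, -6) = |-6 - (-6)| + 4 = 0 + 4 = 4 ≠ 0.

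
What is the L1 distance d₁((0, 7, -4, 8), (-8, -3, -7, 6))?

Σ|x_i - y_i| = |0 - (-8)| + |7 - (-3)| + |-4 - (-7)| + |8 - 6| = 8 + 10 + 3 + 2 = 23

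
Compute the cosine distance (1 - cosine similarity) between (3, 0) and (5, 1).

With u = (3, 0), v = (5, 1):
u·v = 3·5 + 0·1 = 15 + 0 = 15.
|u| = √(3² + 0²) = √9, |v| = √(5² + 1²) = √26, so |u||v| = √(9·26) = √234.
cos θ = (u·v)/(|u||v|) = 15/√234 ≈ 0.9806
Cosine distance = 1 - cos θ ≈ 1 - 0.9806 = 0.0194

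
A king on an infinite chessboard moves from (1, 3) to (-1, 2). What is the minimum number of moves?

max(|x_i - y_i|) = max(|1 - (-1)|, |3 - 2|) = max(2, 1) = 2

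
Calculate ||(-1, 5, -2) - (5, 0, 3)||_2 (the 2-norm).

(Σ|x_i - y_i|^2)^(1/2) = (|-1 - 5|^2 + |5 - 0|^2 + |-2 - 3|^2)^(1/2)
= (6^2 + 5^2 + 5^2)^(1/2) = (36 + 25 + 25)^(1/2) = (86)^(1/2) ≈ 9.2736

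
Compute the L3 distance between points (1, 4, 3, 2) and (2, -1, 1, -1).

(Σ|x_i - y_i|^3)^(1/3) = (|1 - 2|^3 + |4 - (-1)|^3 + |3 - 1|^3 + |2 - (-1)|^3)^(1/3)
= (1^3 + 5^3 + 2^3 + 3^3)^(1/3) = (1 + 125 + 8 + 27)^(1/3) = (161)^(1/3) ≈ 5.4401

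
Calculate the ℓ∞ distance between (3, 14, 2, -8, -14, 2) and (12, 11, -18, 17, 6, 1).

max(|x_i - y_i|) = max(|3 - 12|, |14 - 11|, |2 - (-18)|, |-8 - 17|, |-14 - 6|, |2 - 1|) = max(9, 3, 20, 25, 20, 1) = 25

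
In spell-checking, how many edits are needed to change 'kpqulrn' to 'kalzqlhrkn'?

Let D[i][j] be the edit distance between the first i characters of 'kpqulrn' and the first j characters of 'kalzqlhrkn', with D[i][0] = i, D[0][j] = j, and D[i][j] = D[i-1][j-1] if the characters match, else 1 + min(D[i-1][j], D[i][j-1], D[i-1][j-1]). Filling the table (rows: prefixes of 'kpqulrn', columns: prefixes of 'kalzqlhrkn'):
     ε  k  a  l  z  q  l  h  r  k  n
  ε  0  1  2  3  4  5  6  7  8  9 10
  k  1  0  1  2  3  4  5  6  7  8  9
  p  2  1  1  2  3  4  5  6  7  8  9
  q  3  2  2  2  3  3  4  5  6  7  8
  u  4  3  3  3  3  4  4  5  6  7  8
  l  5  4  4  3  4  4  4  5  6  7  8
  r  6  5  5  4  4  5  5  5  5  6  7
  n  7  6  6  5  5  5  6  6  6  6  6
The bottom-right entry gives D[7][10] = 6, so no sequence of fewer than 6 edits works. Backtracking through the table gives one optimal edit sequence (6 edits):
  kpqulrn → kapqulrn (ins a @2)
  kapqulrn → kalpqulrn (ins l @3)
  kalpqulrn → kalzqulrn (sub p→z @4)
  kalzqulrn → kalzqllrn (sub u→l @6)
  kalzqllrn → kalzqlhrn (sub l→h @7)
  kalzqlhrn → kalzqlhrkn (ins k @9)
Edit distance = 6.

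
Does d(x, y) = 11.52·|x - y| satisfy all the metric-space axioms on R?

Yes. Since |x - y| is a metric on R and 11.52 > 0, the positive scalar multiple 11.52·|x - y| is also a metric: scaling by a positive constant preserves non-negativity, identity (d=0 ⟺ |x-y|=0 ⟺ x=y), symmetry, and the triangle inequality.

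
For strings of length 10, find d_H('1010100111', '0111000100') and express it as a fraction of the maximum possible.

Differing positions: 1, 2, 4, 5, 9, 10. Hamming distance = 6. The maximum possible Hamming distance for length-10 strings is 10, so d_H/10 = 6/10 = 0.6.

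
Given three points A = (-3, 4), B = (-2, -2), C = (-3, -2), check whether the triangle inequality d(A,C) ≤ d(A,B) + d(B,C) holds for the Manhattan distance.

d(A,B) = 1 + 6 = 7, d(B,C) = 1 + 0 = 1, d(A,C) = 0 + 6 = 6.
d(A,C) = 6 ≤ 7 + 1 = 8. Triangle inequality is satisfied.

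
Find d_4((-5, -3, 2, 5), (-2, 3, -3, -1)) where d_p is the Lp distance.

(Σ|x_i - y_i|^4)^(1/4) = (|-5 - (-2)|^4 + |-3 - 3|^4 + |2 - (-3)|^4 + |5 - (-1)|^4)^(1/4)
= (3^4 + 6^4 + 5^4 + 6^4)^(1/4) = (81 + 1296 + 625 + 1296)^(1/4) = (3298)^(1/4) ≈ 7.5781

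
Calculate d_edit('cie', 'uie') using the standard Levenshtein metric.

Let D[i][j] be the edit distance between the first i characters of 'cie' and the first j characters of 'uie', with D[i][0] = i, D[0][j] = j, and D[i][j] = D[i-1][j-1] if the characters match, else 1 + min(D[i-1][j], D[i][j-1], D[i-1][j-1]). Filling the table (rows: prefixes of 'cie', columns: prefixes of 'uie'):
     ε  u  i  e
  ε  0  1  2  3
  c  1  1  2  3
  i  2  2  1  2
  e  3  3  2  1
The bottom-right entry gives D[3][3] = 1, so no sequence of fewer than 1 edit works. Backtracking through the table gives one optimal edit sequence (1 edit):
  cie → uie (sub c→u @1)
Edit distance = 1.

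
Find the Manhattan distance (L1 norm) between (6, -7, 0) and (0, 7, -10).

Σ|x_i - y_i| = |6 - 0| + |-7 - 7| + |0 - (-10)| = 6 + 14 + 10 = 30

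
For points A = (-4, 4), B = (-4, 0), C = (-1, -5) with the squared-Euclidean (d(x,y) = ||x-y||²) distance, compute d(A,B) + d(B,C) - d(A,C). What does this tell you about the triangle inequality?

d(A,B) = 0² + 4² = 16, d(B,C) = 3² + 5² = 34, d(A,C) = 3² + 9² = 90.
d(A,B) + d(B,C) - d(A,C) = 16 + 34 - 90 = 50 - 90 = -40. This is < 0, so the triangle inequality FAILS for these points (squared-Euclidean is not a metric).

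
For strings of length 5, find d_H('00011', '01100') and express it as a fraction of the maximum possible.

Differing positions: 2, 3, 4, 5. Hamming distance = 4. The maximum possible Hamming distance for length-5 strings is 5, so d_H/5 = 4/5 = 0.8.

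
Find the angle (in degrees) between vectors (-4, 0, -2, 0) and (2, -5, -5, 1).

With u = (-4, 0, -2, 0), v = (2, -5, -5, 1):
u·v = (-4)·2 + 0·(-5) + (-2)·(-5) + 0·1 = (-8) + 0 + 10 + 0 = 2.
|u| = √((-4)² + 0² + (-2)² + 0²) = √20, |v| = √(2² + (-5)² + (-5)² + 1²) = √55, so |u||v| = √(20·55) = √1100.
cos θ = (u·v)/(|u||v|) = 2/√1100 ≈ 0.060302
θ = arccos(0.060302) ≈ 86.54°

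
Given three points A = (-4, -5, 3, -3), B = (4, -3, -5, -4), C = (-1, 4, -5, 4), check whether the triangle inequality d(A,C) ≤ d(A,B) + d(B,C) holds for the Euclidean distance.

d(A,B) = √(8² + 2² + 8² + 1²) = √133 ≈ 11.5326, d(B,C) = √(5² + 7² + 0² + 8²) = √138 ≈ 11.7473, d(A,C) = √(3² + 9² + 8² + 7²) = √203 ≈ 14.2478.
d(A,C) ≈ 14.2478 ≤ 11.5326 + 11.7473 = 23.2799. Triangle inequality is satisfied.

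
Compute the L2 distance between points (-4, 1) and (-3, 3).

(Σ|x_i - y_i|^2)^(1/2) = (|-4 - (-3)|^2 + |1 - 3|^2)^(1/2)
= (1^2 + 2^2)^(1/2) = (1 + 4)^(1/2) = (5)^(1/2) ≈ 2.2361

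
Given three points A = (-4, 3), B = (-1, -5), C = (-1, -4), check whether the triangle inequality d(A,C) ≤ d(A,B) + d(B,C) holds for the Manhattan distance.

d(A,B) = 3 + 8 = 11, d(B,C) = 0 + 1 = 1, d(A,C) = 3 + 7 = 10.
d(A,C) = 10 ≤ 11 + 1 = 12. Triangle inequality is satisfied.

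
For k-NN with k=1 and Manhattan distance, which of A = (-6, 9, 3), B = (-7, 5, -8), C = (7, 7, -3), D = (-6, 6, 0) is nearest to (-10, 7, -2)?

Distances: d(A) = 11, d(B) = 11, d(C) = 18, d(D) = 7. Nearest: D = (-6, 6, 0) with distance 7.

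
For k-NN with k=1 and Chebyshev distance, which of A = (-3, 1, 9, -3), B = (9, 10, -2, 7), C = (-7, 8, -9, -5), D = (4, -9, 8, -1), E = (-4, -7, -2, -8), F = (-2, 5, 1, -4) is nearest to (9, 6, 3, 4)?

Distances: d(A) = 12, d(B) = 5, d(C) = 16, d(D) = 15, d(E) = 13, d(F) = 11. Nearest: B = (9, 10, -2, 7) with distance 5.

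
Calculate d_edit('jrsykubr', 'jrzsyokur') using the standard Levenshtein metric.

Let D[i][j] be the edit distance between the first i characters of 'jrsykubr' and the first j characters of 'jrzsyokur', with D[i][0] = i, D[0][j] = j, and D[i][j] = D[i-1][j-1] if the characters match, else 1 + min(D[i-1][j], D[i][j-1], D[i-1][j-1]). Filling the table (rows: prefixes of 'jrsykubr', columns: prefixes of 'jrzsyokur'):
     ε  j  r  z  s  y  o  k  u  r
  ε  0  1  2  3  4  5  6  7  8  9
  j  1  0  1  2  3  4  5  6  7  8
  r  2  1  0  1  2  3  4  5  6  7
  s  3  2  1  1  1  2  3  4  5  6
  y  4  3  2  2  2  1  2  3  4  5
  k  5  4  3  3  3  2  2  2  3  4
  u  6  5  4  4  4  3  3  3  2  3
  b  7  6  5  5  5  4  4  4  3  3
  r  8  7  6  6  6  5  5  5  4  3
The bottom-right entry gives D[8][9] = 3, so no sequence of fewer than 3 edits works. Backtracking through the table gives one optimal edit sequence (3 edits):
  jrsykubr → jrzsykubr (ins z @3)
  jrzsykubr → jrzsyokubr (ins o @6)
  jrzsyokubr → jrzsyokur (del b @9)
Edit distance = 3.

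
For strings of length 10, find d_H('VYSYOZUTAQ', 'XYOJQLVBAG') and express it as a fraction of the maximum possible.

Differing positions: 1, 3, 4, 5, 6, 7, 8, 10. Hamming distance = 8. The maximum possible Hamming distance for length-10 strings is 10, so d_H/10 = 8/10 = 0.8.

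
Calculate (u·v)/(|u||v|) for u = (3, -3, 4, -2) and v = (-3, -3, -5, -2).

With u = (3, -3, 4, -2), v = (-3, -3, -5, -2):
u·v = 3·(-3) + (-3)·(-3) + 4·(-5) + (-2)·(-2) = (-9) + 9 + (-20) + 4 = -16.
|u| = √(3² + (-3)² + 4² + (-2)²) = √38, |v| = √((-3)² + (-3)² + (-5)² + (-2)²) = √47, so |u||v| = √(38·47) = √1786.
cos θ = (u·v)/(|u||v|) = -16/√1786 ≈ -0.3786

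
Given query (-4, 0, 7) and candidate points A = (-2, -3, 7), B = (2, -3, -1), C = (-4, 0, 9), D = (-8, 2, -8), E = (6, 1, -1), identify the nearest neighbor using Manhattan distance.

Distances: d(A) = 5, d(B) = 17, d(C) = 2, d(D) = 21, d(E) = 19. Nearest: C = (-4, 0, 9) with distance 2.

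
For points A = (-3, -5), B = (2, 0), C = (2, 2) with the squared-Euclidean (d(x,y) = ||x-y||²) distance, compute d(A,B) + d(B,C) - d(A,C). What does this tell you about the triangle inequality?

d(A,B) = 5² + 5² = 50, d(B,C) = 0² + 2² = 4, d(A,C) = 5² + 7² = 74.
d(A,B) + d(B,C) - d(A,C) = 50 + 4 - 74 = 54 - 74 = -20. This is < 0, so the triangle inequality FAILS for these points (squared-Euclidean is not a metric).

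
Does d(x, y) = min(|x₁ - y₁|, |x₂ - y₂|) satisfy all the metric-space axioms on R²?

No. d fails identity of indiscernibles: take x = (3, 0) and y = (3, 7). Then d(x,y) = min(|3 - 3|, |0 - 7|) = min(0, 7) = 0, yet x ≠ y.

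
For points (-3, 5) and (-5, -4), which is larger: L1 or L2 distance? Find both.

L1 = |-3 - (-5)| + |5 - (-4)| = 2 + 9 = 11
L2 = √(2² + 9²) = √85 ≈ 9.2195
L1 ≥ L2 always (equality iff movement is along one axis); L1 > L2 here.
Ratio L1/L2 = 11/√85 ≈ 1.1931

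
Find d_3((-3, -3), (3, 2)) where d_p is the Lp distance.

(Σ|x_i - y_i|^3)^(1/3) = (|-3 - 3|^3 + |-3 - 2|^3)^(1/3)
= (6^3 + 5^3)^(1/3) = (216 + 125)^(1/3) = (341)^(1/3) ≈ 6.9864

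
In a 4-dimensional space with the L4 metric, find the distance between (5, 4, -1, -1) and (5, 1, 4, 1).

(Σ|x_i - y_i|^4)^(1/4) = (|5 - 5|^4 + |4 - 1|^4 + |-1 - 4|^4 + |-1 - 1|^4)^(1/4)
= (0^4 + 3^4 + 5^4 + 2^4)^(1/4) = (0 + 81 + 625 + 16)^(1/4) = (722)^(1/4) ≈ 5.1836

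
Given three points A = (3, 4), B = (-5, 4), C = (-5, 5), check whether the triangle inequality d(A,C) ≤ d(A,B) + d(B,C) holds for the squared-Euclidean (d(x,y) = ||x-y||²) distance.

d(A,B) = 8² + 0² = 64, d(B,C) = 0² + 1² = 1, d(A,C) = 8² + 1² = 65.
d(A,C) = 65 ≤ 64 + 1 = 65. Triangle inequality is satisfied.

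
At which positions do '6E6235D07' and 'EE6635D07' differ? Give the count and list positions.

Differing positions: 1, 4. Hamming distance = 2.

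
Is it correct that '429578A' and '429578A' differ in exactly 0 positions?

Differing positions: none. Hamming distance = 0, so the claim is true.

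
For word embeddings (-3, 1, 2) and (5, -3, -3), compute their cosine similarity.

With u = (-3, 1, 2), v = (5, -3, -3):
u·v = (-3)·5 + 1·(-3) + 2·(-3) = (-15) + (-3) + (-6) = -24.
|u| = √((-3)² + 1² + 2²) = √14, |v| = √(5² + (-3)² + (-3)²) = √43, so |u||v| = √(14·43) = √602.
cos θ = (u·v)/(|u||v|) = -24/√602 ≈ -0.9782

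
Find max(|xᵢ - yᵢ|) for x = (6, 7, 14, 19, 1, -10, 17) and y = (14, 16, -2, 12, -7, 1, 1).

max(|x_i - y_i|) = max(|6 - 14|, |7 - 16|, |14 - (-2)|, |19 - 12|, |1 - (-7)|, |-10 - 1|, |17 - 1|) = max(8, 9, 16, 7, 8, 11, 16) = 16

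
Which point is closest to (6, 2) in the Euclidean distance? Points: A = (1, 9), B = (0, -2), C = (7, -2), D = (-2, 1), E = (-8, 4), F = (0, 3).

Distances: d(A) ≈ 8.6023, d(B) ≈ 7.2111, d(C) ≈ 4.1231, d(D) ≈ 8.0623, d(E) ≈ 14.1421, d(F) ≈ 6.0828. Nearest: C = (7, -2) with distance 4.1231.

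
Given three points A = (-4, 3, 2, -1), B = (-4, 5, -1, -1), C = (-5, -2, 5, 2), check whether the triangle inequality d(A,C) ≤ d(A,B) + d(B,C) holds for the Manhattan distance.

d(A,B) = 0 + 2 + 3 + 0 = 5, d(B,C) = 1 + 7 + 6 + 3 = 17, d(A,C) = 1 + 5 + 3 + 3 = 12.
d(A,C) = 12 ≤ 5 + 17 = 22. Triangle inequality is satisfied.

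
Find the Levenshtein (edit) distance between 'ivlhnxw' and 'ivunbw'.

Let D[i][j] be the edit distance between the first i characters of 'ivlhnxw' and the first j characters of 'ivunbw', with D[i][0] = i, D[0][j] = j, and D[i][j] = D[i-1][j-1] if the characters match, else 1 + min(D[i-1][j], D[i][j-1], D[i-1][j-1]). Filling the table (rows: prefixes of 'ivlhnxw', columns: prefixes of 'ivunbw'):
     ε  i  v  u  n  b  w
  ε  0  1  2  3  4  5  6
  i  1  0  1  2  3  4  5
  v  2  1  0  1  2  3  4
  l  3  2  1  1  2  3  4
  h  4  3  2  2  2  3  4
  n  5  4  3  3  2  3  4
  x  6  5  4  4  3  3  4
  w  7  6  5  5  4  4  3
The bottom-right entry gives D[7][6] = 3, so no sequence of fewer than 3 edits works. Backtracking through the table gives one optimal edit sequence (3 edits):
  ivlhnxw → ivhnxw (del l @3)
  ivhnxw → ivunxw (sub h→u @3)
  ivunxw → ivunbw (sub x→b @5)
Edit distance = 3.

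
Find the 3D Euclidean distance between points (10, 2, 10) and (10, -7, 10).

√(Σ(x_i - y_i)²) = √((10 - 10)² + (2 - (-7))² + (10 - 10)²)
= √(0² + 9² + 0²) = √(0 + 81 + 0) = √81 = 9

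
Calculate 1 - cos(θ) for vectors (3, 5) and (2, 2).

With u = (3, 5), v = (2, 2):
u·v = 3·2 + 5·2 = 6 + 10 = 16.
|u| = √(3² + 5²) = √34, |v| = √(2² + 2²) = √8, so |u||v| = √(34·8) = √272.
cos θ = (u·v)/(|u||v|) = 16/√272 ≈ 0.9701
Cosine distance = 1 - cos θ ≈ 1 - 0.9701 = 0.0299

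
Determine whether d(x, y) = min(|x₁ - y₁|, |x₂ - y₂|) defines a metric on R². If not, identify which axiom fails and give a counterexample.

No. d fails identity of indiscernibles: take x = (-4, 0) and y = (-4, 3). Then d(x,y) = min(|-4 - (-4)|, |0 - 3|) = min(0, 3) = 0, yet x ≠ y.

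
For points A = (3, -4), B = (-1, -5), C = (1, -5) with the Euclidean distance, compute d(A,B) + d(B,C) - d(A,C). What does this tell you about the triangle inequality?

d(A,B) = √(4² + 1²) = √17 ≈ 4.1231, d(B,C) = √(2² + 0²) = √4 = 2, d(A,C) = √(2² + 1²) = √5 ≈ 2.2361.
d(A,B) + d(B,C) - d(A,C) = 4.1231 + 2 - 2.2361 = 6.1231 - 2.2361 = 3.887 (to 4 decimal places). This is ≥ 0, so the triangle inequality holds for these points.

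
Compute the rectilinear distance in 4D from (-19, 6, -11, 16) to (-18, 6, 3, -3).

Σ|x_i - y_i| = |-19 - (-18)| + |6 - 6| + |-11 - 3| + |16 - (-3)| = 1 + 0 + 14 + 19 = 34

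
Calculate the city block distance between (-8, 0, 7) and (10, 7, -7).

Σ|x_i - y_i| = |-8 - 10| + |0 - 7| + |7 - (-7)| = 18 + 7 + 14 = 39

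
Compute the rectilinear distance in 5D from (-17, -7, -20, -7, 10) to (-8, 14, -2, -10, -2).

Σ|x_i - y_i| = |-17 - (-8)| + |-7 - 14| + |-20 - (-2)| + |-7 - (-10)| + |10 - (-2)| = 9 + 21 + 18 + 3 + 12 = 63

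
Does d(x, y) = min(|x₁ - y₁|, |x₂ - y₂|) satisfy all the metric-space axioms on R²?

No. d fails identity of indiscernibles: take x = (2, 0) and y = (2, 3). Then d(x,y) = min(|2 - 2|, |0 - 3|) = min(0, 3) = 0, yet x ≠ y.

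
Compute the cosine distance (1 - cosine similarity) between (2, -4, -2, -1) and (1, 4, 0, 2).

With u = (2, -4, -2, -1), v = (1, 4, 0, 2):
u·v = 2·1 + (-4)·4 + (-2)·0 + (-1)·2 = 2 + (-16) + 0 + (-2) = -16.
|u| = √(2² + (-4)² + (-2)² + (-1)²) = √25, |v| = √(1² + 4² + 0² + 2²) = √21, so |u||v| = √(25·21) = √525.
cos θ = (u·v)/(|u||v|) = -16/√525 ≈ -0.6983
Cosine distance = 1 - cos θ ≈ 1 - (-0.6983) = 1.6983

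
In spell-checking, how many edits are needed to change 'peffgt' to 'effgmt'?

Let D[i][j] be the edit distance between the first i characters of 'peffgt' and the first j characters of 'effgmt', with D[i][0] = i, D[0][j] = j, and D[i][j] = D[i-1][j-1] if the characters match, else 1 + min(D[i-1][j], D[i][j-1], D[i-1][j-1]). Filling the table (rows: prefixes of 'peffgt', columns: prefixes of 'effgmt'):
     ε  e  f  f  g  m  t
  ε  0  1  2  3  4  5  6
  p  1  1  2  3  4  5  6
  e  2  1  2  3  4  5  6
  f  3  2  1  2  3  4  5
  f  4  3  2  1  2  3  4
  g  5  4  3  2  1  2  3
  t  6  5  4  3  2  2  2
The bottom-right entry gives D[6][6] = 2, so no sequence of fewer than 2 edits works. Backtracking through the table gives one optimal edit sequence (2 edits):
  peffgt → effgt (del p @1)
  effgt → effgmt (ins m @5)
Edit distance = 2.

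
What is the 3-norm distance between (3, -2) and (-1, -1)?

(Σ|x_i - y_i|^3)^(1/3) = (|3 - (-1)|^3 + |-2 - (-1)|^3)^(1/3)
= (4^3 + 1^3)^(1/3) = (64 + 1)^(1/3) = (65)^(1/3) ≈ 4.0207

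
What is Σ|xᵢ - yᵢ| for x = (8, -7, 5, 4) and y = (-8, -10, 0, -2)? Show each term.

Σ|x_i - y_i| = |8 - (-8)| + |-7 - (-10)| + |5 - 0| + |4 - (-2)| = 16 + 3 + 5 + 6 = 30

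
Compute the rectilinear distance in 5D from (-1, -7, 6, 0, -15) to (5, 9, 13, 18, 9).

Σ|x_i - y_i| = |-1 - 5| + |-7 - 9| + |6 - 13| + |0 - 18| + |-15 - 9| = 6 + 16 + 7 + 18 + 24 = 71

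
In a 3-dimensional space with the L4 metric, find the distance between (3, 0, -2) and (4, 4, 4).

(Σ|x_i - y_i|^4)^(1/4) = (|3 - 4|^4 + |0 - 4|^4 + |-2 - 4|^4)^(1/4)
= (1^4 + 4^4 + 6^4)^(1/4) = (1 + 256 + 1296)^(1/4) = (1553)^(1/4) ≈ 6.2776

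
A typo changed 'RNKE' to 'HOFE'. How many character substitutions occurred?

Differing positions: 1, 2, 3. Hamming distance = 3.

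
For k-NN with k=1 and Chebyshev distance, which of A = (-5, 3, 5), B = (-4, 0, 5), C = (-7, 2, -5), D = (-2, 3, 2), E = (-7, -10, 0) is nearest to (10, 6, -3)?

Distances: d(A) = 15, d(B) = 14, d(C) = 17, d(D) = 12, d(E) = 17. Nearest: D = (-2, 3, 2) with distance 12.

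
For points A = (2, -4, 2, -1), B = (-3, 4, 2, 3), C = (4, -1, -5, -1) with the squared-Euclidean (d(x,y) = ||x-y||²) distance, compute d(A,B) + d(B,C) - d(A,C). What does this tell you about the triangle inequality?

d(A,B) = 5² + 8² + 0² + 4² = 105, d(B,C) = 7² + 5² + 7² + 4² = 139, d(A,C) = 2² + 3² + 7² + 0² = 62.
d(A,B) + d(B,C) - d(A,C) = 105 + 139 - 62 = 244 - 62 = 182. This is ≥ 0, so the triangle inequality holds for these points.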